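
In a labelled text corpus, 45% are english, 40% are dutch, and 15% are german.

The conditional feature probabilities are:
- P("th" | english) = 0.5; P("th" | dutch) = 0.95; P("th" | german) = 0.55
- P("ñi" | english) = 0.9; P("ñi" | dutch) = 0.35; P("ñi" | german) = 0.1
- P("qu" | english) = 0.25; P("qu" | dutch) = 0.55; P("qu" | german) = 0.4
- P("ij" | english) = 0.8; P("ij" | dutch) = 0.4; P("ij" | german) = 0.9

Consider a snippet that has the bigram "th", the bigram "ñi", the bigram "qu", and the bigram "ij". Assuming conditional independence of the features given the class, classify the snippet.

english

english: 0.45 × 0.5 × 0.9 × 0.25 × 0.8 = 0.0405
dutch: 0.4 × 0.95 × 0.35 × 0.55 × 0.4 = 0.02926
german: 0.15 × 0.55 × 0.1 × 0.4 × 0.9 = 0.00297
Highest score → english.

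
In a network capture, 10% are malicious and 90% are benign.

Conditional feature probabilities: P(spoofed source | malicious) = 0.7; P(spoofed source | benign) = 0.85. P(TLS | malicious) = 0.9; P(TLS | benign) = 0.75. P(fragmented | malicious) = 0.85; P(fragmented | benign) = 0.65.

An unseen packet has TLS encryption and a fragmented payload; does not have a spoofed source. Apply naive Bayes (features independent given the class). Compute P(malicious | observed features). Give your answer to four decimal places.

malicious: 0.1 × (1−0.7) × 0.9 × 0.85 = 0.02295
benign: 0.9 × (1−0.85) × 0.75 × 0.65 = 0.0658125
P(malicious | x) = 0.02295 / 0.0887625 ≈ 0.2586

0.2586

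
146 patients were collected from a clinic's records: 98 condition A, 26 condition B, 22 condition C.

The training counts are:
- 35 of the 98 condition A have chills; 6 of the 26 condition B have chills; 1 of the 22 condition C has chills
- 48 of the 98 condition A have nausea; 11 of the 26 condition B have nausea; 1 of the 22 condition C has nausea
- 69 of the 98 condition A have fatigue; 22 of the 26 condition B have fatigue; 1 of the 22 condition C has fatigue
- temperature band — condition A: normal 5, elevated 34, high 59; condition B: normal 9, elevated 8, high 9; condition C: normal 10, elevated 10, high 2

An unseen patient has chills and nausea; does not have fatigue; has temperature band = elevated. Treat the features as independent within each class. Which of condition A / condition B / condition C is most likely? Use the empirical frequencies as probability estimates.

condition A: (98/146) × (35/98) × (48/98) × (29/98) × (34/98) ≈ 0.0120547
condition B: (26/146) × (6/26) × (11/26) × (4/26) × (8/26) ≈ 0.00082304
condition C: (22/146) × (1/22) × (1/22) × (21/22) × (10/22) ≈ 0.000135082
Highest score → condition A.

condition A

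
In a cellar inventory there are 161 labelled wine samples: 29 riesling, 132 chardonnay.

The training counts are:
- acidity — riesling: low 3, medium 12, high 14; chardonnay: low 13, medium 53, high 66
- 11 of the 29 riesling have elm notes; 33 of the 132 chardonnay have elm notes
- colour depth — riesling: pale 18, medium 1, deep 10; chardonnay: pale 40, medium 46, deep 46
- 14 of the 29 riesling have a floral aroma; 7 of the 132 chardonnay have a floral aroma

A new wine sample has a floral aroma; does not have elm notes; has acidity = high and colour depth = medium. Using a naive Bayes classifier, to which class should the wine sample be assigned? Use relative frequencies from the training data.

riesling: (29/161) × (14/29) × (18/29) × (1/29) × (14/29) ≈ 0.000898481
chardonnay: (132/161) × (66/132) × (99/132) × (46/132) × (7/132) ≈ 0.00568182
Highest score → chardonnay.

chardonnay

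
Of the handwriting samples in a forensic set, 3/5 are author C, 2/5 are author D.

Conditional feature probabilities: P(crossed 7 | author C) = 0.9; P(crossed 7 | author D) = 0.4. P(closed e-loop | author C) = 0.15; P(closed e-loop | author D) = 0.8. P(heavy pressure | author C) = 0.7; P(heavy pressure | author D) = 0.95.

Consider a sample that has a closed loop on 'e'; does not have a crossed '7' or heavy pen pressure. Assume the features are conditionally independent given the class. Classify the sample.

author D

author C: 0.6 × (1−0.9) × 0.15 × (1−0.7) = 0.0027
author D: 0.4 × (1−0.4) × 0.8 × (1−0.95) = 0.0096
Highest score → author D.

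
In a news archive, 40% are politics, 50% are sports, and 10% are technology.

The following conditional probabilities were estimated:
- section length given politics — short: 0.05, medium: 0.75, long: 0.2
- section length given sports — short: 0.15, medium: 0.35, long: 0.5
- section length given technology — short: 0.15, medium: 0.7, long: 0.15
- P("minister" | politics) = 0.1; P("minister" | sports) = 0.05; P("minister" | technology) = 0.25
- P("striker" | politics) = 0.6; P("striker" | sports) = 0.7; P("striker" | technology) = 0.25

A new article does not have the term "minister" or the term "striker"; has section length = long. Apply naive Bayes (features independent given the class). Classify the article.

politics: 0.4 × 0.2 × (1−0.1) × (1−0.6) = 0.0288
sports: 0.5 × 0.5 × (1−0.05) × (1−0.7) = 0.07125
technology: 0.1 × 0.15 × (1−0.25) × (1−0.25) = 0.0084375
Highest score → sports.

sports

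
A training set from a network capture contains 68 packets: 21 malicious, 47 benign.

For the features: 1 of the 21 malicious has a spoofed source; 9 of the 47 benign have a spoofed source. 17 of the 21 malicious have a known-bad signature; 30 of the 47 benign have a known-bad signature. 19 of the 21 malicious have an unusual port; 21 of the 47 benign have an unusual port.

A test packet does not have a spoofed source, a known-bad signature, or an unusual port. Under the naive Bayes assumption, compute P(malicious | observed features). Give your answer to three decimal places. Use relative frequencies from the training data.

0.046

malicious: (21/68) × (20/21) × (4/21) × (2/21) ≈ 0.00533547
benign: (47/68) × (38/47) × (17/47) × (26/47) ≈ 0.111815
P(malicious | x) = 0.00533547 / 0.11715047 ≈ 0.046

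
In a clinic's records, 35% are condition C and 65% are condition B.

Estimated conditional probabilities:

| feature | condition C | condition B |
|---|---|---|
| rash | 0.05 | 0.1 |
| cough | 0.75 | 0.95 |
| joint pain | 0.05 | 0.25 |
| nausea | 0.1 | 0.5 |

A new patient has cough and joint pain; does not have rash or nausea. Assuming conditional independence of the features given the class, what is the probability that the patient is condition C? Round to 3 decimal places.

0.139

condition C: 0.35 × (1−0.05) × 0.75 × 0.05 × (1−0.1) = 0.011221875
condition B: 0.65 × (1−0.1) × 0.95 × 0.25 × (1−0.5) = 0.06946875
P(condition C | x) = 0.011221875 / 0.080690625 ≈ 0.139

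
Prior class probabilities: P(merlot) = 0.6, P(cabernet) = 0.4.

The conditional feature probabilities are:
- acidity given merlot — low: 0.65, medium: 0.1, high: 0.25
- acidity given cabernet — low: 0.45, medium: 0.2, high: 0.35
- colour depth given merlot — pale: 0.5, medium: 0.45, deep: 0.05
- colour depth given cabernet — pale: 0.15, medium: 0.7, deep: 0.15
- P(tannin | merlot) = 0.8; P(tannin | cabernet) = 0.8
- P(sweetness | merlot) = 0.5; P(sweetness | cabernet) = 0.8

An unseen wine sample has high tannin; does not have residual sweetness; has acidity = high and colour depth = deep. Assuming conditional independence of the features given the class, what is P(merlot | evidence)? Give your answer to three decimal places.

merlot: 0.6 × 0.25 × 0.05 × 0.8 × (1−0.5) = 0.003
cabernet: 0.4 × 0.35 × 0.15 × 0.8 × (1−0.8) = 0.00336
P(merlot | x) = 0.003 / 0.00636 ≈ 0.472

0.472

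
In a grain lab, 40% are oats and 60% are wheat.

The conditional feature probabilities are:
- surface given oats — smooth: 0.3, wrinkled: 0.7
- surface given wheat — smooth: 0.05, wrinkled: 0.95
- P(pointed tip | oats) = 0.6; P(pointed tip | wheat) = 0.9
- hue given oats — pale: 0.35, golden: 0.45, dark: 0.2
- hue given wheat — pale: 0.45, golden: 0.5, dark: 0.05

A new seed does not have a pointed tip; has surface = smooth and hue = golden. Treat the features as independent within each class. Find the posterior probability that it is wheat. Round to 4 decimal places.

oats: 0.4 × 0.3 × (1−0.6) × 0.45 = 0.0216
wheat: 0.6 × 0.05 × (1−0.9) × 0.5 = 0.0015
P(wheat | x) = 0.0015 / 0.0231 ≈ 0.0649

0.0649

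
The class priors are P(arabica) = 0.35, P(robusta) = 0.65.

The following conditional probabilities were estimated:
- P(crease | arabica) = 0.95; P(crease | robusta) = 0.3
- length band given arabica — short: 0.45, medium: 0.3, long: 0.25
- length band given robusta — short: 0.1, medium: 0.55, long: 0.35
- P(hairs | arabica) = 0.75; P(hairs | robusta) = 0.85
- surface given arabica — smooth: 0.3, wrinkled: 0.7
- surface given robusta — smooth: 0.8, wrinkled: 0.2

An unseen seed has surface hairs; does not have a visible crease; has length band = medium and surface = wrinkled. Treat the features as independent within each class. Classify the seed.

arabica: 0.35 × (1−0.95) × 0.3 × 0.75 × 0.7 = 0.00275625
robusta: 0.65 × (1−0.3) × 0.55 × 0.85 × 0.2 = 0.0425425
Highest score → robusta.

robusta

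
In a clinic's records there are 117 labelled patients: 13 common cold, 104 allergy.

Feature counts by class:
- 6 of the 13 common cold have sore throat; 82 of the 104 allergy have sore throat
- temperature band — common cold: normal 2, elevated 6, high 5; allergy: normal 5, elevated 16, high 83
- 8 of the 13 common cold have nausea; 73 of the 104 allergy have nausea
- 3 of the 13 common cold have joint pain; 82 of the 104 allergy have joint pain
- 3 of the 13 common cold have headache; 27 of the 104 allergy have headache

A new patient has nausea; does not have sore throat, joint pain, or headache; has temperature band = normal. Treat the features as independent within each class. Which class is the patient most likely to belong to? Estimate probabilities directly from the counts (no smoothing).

common cold: (13/117) × (7/13) × (2/13) × (8/13) × (10/13) × (10/13) ≈ 0.00335165
allergy: (104/117) × (22/104) × (5/104) × (73/104) × (22/104) × (77/104) ≈ 0.000993825
Highest score → common cold.

common cold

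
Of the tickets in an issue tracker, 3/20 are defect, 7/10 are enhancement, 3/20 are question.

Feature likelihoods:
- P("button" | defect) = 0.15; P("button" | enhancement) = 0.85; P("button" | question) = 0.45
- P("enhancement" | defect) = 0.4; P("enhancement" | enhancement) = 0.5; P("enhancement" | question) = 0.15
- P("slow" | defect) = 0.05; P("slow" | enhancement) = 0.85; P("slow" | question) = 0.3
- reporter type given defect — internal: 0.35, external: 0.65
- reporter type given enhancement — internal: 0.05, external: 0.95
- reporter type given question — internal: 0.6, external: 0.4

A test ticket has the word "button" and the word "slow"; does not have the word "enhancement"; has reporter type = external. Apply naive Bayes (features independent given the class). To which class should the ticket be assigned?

enhancement

defect: 0.15 × 0.15 × (1−0.4) × 0.05 × 0.65 = 0.00043875
enhancement: 0.7 × 0.85 × (1−0.5) × 0.85 × 0.95 = 0.24023125
question: 0.15 × 0.45 × (1−0.15) × 0.3 × 0.4 = 0.006885
Highest score → enhancement.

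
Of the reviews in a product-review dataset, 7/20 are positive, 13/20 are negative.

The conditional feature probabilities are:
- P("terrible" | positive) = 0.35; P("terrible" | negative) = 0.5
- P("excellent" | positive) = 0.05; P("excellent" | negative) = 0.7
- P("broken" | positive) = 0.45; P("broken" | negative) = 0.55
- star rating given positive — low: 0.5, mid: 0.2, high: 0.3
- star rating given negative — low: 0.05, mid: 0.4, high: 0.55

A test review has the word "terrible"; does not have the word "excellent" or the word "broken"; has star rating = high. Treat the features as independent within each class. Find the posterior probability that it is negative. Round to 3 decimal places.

0.557

positive: 0.35 × 0.35 × (1−0.05) × (1−0.45) × 0.3 = 0.019201875
negative: 0.65 × 0.5 × (1−0.7) × (1−0.55) × 0.55 = 0.02413125
P(negative | x) = 0.02413125 / 0.043333125 ≈ 0.557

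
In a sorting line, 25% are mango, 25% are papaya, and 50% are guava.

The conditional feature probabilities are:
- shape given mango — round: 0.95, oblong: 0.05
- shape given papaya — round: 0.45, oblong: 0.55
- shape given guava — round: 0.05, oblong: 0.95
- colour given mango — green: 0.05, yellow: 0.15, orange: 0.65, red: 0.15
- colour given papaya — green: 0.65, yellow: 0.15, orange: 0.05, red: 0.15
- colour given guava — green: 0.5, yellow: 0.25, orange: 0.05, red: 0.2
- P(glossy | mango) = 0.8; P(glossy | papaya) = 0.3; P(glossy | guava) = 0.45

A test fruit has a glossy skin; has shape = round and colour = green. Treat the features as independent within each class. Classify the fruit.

mango: 0.25 × 0.95 × 0.05 × 0.8 = 0.0095
papaya: 0.25 × 0.45 × 0.65 × 0.3 = 0.0219375
guava: 0.5 × 0.05 × 0.5 × 0.45 = 0.005625
Highest score → papaya.

papaya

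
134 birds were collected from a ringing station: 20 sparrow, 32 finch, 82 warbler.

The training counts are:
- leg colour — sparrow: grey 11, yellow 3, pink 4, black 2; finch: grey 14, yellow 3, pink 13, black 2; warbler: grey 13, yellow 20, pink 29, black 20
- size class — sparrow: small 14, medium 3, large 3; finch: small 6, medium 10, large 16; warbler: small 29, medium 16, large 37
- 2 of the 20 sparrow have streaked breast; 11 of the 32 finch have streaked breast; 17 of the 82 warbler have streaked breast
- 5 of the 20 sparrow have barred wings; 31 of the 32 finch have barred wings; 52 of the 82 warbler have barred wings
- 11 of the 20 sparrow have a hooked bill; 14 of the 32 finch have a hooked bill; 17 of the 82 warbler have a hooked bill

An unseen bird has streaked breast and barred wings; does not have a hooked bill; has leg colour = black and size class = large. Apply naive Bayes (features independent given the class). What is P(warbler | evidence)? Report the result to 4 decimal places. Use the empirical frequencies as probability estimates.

sparrow: (20/134) × (2/20) × (3/20) × (2/20) × (5/20) × (9/20) ≈ 0.0000251866
finch: (32/134) × (2/32) × (16/32) × (11/32) × (31/32) × (18/32) ≈ 0.00139789
warbler: (82/134) × (20/82) × (37/82) × (17/82) × (52/82) × (65/82) ≈ 0.00701838
P(warbler | x) = 0.00701838 / 0.0084414566 ≈ 0.8314

0.8314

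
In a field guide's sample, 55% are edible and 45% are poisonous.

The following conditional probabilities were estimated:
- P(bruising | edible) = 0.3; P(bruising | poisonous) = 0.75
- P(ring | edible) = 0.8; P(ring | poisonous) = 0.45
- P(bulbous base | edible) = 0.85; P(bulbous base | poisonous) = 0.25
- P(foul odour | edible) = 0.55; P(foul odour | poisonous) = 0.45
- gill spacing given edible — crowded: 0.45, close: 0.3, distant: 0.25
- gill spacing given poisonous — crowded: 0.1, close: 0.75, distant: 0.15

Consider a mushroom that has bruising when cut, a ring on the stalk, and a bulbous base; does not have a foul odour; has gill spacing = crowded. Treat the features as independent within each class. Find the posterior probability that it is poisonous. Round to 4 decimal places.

0.0842

edible: 0.55 × 0.3 × 0.8 × 0.85 × (1−0.55) × 0.45 = 0.0227205
poisonous: 0.45 × 0.75 × 0.45 × 0.25 × (1−0.45) × 0.1 = 0.00208828125
P(poisonous | x) = 0.00208828125 / 0.02480878125 ≈ 0.0842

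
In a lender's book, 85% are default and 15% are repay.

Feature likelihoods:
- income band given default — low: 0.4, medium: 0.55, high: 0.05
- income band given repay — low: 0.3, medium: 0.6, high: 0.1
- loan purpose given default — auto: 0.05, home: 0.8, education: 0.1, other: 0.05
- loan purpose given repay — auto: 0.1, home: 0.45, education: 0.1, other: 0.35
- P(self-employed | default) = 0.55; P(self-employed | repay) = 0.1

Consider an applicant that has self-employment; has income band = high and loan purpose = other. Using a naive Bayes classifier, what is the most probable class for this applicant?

default

default: 0.85 × 0.05 × 0.05 × 0.55 = 0.00116875
repay: 0.15 × 0.1 × 0.35 × 0.1 = 0.000525
Highest score → default.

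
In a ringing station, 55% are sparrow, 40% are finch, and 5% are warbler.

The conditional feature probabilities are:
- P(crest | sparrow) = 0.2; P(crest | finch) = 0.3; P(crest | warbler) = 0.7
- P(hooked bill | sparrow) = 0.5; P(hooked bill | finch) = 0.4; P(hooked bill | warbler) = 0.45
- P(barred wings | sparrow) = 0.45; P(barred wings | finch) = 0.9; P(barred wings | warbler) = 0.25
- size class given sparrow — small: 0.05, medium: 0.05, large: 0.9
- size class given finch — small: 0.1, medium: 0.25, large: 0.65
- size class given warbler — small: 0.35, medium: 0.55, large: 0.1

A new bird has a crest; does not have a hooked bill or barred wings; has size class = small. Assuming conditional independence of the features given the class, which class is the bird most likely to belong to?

sparrow: 0.55 × 0.2 × (1−0.5) × (1−0.45) × 0.05 = 0.0015125
finch: 0.4 × 0.3 × (1−0.4) × (1−0.9) × 0.1 = 0.00072
warbler: 0.05 × 0.7 × (1−0.45) × (1−0.25) × 0.35 = 0.005053125
Highest score → warbler.

warbler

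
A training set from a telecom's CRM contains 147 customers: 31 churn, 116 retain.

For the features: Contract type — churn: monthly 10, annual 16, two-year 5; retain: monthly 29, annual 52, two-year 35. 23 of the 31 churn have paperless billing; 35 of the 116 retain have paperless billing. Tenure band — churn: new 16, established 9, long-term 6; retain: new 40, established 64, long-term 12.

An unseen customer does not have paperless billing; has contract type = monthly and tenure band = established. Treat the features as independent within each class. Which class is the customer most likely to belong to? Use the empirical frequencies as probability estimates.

churn: (31/147) × (10/31) × (8/31) × (9/31) ≈ 0.00509673
retain: (116/147) × (29/116) × (81/116) × (64/116) ≈ 0.0760028
Highest score → retain.

retain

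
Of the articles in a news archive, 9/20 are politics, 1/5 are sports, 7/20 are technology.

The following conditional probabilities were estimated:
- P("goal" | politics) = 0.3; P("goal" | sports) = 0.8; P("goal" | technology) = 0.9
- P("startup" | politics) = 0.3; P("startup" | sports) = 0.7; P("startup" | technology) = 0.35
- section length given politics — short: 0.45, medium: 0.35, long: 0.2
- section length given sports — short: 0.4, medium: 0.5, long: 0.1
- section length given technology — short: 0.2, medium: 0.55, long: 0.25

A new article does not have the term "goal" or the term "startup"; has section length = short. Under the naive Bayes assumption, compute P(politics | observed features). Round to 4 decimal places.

0.9139

politics: 0.45 × (1−0.3) × (1−0.3) × 0.45 = 0.099225
sports: 0.2 × (1−0.8) × (1−0.7) × 0.4 = 0.0048
technology: 0.35 × (1−0.9) × (1−0.35) × 0.2 = 0.00455
P(politics | x) = 0.099225 / 0.108575 ≈ 0.9139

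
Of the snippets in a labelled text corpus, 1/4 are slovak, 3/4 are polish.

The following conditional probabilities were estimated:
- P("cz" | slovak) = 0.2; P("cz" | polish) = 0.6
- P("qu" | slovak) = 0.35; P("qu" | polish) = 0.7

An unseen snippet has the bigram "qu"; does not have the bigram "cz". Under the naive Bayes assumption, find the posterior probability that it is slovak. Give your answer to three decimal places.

0.250

slovak: 0.25 × (1−0.2) × 0.35 = 0.07
polish: 0.75 × (1−0.6) × 0.7 = 0.21
P(slovak | x) = 0.07 / 0.28 ≈ 0.250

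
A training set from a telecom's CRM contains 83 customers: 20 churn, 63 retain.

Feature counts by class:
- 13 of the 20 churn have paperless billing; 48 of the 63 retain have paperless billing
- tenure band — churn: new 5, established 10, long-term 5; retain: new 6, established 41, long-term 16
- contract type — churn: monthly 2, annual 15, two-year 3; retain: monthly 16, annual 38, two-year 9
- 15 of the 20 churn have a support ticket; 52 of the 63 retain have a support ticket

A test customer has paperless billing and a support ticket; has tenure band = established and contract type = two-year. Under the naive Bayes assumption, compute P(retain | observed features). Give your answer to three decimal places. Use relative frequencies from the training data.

0.834

churn: (20/83) × (13/20) × (10/20) × (3/20) × (15/20) ≈ 0.00881024
retain: (63/83) × (48/63) × (41/63) × (9/63) × (52/63) ≈ 0.0443784
P(retain | x) = 0.0443784 / 0.05318864 ≈ 0.834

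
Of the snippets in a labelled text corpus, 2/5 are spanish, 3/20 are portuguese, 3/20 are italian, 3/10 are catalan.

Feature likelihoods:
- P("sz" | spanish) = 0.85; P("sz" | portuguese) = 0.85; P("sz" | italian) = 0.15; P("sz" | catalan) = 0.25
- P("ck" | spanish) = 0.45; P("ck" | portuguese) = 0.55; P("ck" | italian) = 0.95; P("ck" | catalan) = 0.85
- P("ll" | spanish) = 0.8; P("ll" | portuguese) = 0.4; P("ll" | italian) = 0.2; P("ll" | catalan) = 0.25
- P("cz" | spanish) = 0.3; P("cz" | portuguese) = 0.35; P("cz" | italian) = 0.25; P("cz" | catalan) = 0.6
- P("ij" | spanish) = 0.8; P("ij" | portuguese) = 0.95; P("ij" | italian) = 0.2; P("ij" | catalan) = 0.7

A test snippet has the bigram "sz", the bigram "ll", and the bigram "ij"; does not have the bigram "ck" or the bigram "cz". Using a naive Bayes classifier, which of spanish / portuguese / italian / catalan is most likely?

spanish

spanish: 0.4 × 0.85 × (1−0.45) × 0.8 × (1−0.3) × 0.8 = 0.083776
portuguese: 0.15 × 0.85 × (1−0.55) × 0.4 × (1−0.35) × 0.95 = 0.014171625
italian: 0.15 × 0.15 × (1−0.95) × 0.2 × (1−0.25) × 0.2 = 0.00003375
catalan: 0.3 × 0.25 × (1−0.85) × 0.25 × (1−0.6) × 0.7 = 0.0007875
Highest score → spanish.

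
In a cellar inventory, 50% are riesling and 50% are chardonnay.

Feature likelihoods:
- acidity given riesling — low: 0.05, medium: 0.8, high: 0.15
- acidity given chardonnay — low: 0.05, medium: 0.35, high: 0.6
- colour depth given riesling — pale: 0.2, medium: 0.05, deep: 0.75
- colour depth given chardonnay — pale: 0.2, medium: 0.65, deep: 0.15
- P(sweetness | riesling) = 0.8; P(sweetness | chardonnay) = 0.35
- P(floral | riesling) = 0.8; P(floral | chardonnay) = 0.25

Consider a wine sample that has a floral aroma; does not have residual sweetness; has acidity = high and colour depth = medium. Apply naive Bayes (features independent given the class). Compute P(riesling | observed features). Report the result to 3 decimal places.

riesling: 0.5 × 0.15 × 0.05 × (1−0.8) × 0.8 = 0.0006
chardonnay: 0.5 × 0.6 × 0.65 × (1−0.35) × 0.25 = 0.0316875
P(riesling | x) = 0.0006 / 0.0322875 ≈ 0.019

0.019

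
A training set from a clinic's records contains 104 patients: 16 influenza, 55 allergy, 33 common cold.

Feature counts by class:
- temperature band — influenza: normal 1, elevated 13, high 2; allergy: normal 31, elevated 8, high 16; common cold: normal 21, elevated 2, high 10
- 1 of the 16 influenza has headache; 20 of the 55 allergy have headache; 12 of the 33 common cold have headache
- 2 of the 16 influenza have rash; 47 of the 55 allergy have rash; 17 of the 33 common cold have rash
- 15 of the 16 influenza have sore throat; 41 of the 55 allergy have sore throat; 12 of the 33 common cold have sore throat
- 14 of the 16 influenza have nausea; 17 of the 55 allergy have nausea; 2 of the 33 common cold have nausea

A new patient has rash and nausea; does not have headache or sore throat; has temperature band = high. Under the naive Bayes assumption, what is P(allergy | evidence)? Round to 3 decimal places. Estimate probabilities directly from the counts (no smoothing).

influenza: (16/104) × (2/16) × (15/16) × (2/16) × (1/16) × (14/16) ≈ 0.000123244
allergy: (55/104) × (16/55) × (35/55) × (47/55) × (14/55) × (17/55) ≈ 0.00658232
common cold: (33/104) × (10/33) × (21/33) × (17/33) × (21/33) × (2/33) ≈ 0.00121571
P(allergy | x) = 0.00658232 / 0.007921274 ≈ 0.831

0.831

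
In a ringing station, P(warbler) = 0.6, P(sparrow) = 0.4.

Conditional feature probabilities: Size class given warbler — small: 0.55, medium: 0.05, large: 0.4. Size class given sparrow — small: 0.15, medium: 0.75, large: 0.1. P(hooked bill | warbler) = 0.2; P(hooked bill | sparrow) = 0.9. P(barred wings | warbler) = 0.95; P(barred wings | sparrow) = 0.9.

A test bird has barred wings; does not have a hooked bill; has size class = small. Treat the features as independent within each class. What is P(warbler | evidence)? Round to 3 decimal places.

0.979

warbler: 0.6 × 0.55 × (1−0.2) × 0.95 = 0.2508
sparrow: 0.4 × 0.15 × (1−0.9) × 0.9 = 0.0054
P(warbler | x) = 0.2508 / 0.2562 ≈ 0.979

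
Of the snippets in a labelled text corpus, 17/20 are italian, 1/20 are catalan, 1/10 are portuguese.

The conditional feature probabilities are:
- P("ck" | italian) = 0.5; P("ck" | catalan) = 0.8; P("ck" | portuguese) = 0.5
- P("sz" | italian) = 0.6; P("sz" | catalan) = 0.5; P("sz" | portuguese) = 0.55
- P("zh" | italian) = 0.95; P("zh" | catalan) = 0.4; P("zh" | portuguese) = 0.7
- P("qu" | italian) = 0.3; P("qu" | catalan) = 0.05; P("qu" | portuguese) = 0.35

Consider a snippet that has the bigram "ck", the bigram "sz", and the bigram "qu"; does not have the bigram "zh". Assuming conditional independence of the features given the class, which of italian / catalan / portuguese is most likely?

italian

italian: 0.85 × 0.5 × 0.6 × (1−0.95) × 0.3 = 0.003825
catalan: 0.05 × 0.8 × 0.5 × (1−0.4) × 0.05 = 0.0006
portuguese: 0.1 × 0.5 × 0.55 × (1−0.7) × 0.35 = 0.0028875
Highest score → italian.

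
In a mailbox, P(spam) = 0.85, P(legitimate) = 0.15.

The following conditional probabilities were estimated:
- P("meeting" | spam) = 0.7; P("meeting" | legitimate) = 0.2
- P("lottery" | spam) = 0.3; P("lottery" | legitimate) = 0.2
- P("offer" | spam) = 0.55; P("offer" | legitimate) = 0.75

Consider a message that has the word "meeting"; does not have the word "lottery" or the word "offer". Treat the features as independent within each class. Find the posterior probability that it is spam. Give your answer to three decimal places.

spam: 0.85 × 0.7 × (1−0.3) × (1−0.55) = 0.187425
legitimate: 0.15 × 0.2 × (1−0.2) × (1−0.75) = 0.006
P(spam | x) = 0.187425 / 0.193425 ≈ 0.969

0.969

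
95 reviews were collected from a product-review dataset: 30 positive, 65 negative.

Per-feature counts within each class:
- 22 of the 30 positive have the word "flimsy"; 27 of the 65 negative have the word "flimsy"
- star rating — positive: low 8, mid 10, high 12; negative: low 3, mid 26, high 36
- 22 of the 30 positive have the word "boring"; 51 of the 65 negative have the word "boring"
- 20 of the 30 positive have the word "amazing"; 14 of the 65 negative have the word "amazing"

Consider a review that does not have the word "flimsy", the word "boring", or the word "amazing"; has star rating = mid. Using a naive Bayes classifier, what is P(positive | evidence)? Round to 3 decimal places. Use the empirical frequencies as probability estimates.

0.084

positive: (30/95) × (8/30) × (10/30) × (8/30) × (10/30) ≈ 0.00249513
negative: (65/95) × (38/65) × (26/65) × (14/65) × (51/65) ≈ 0.0270391
P(positive | x) = 0.00249513 / 0.02953423 ≈ 0.084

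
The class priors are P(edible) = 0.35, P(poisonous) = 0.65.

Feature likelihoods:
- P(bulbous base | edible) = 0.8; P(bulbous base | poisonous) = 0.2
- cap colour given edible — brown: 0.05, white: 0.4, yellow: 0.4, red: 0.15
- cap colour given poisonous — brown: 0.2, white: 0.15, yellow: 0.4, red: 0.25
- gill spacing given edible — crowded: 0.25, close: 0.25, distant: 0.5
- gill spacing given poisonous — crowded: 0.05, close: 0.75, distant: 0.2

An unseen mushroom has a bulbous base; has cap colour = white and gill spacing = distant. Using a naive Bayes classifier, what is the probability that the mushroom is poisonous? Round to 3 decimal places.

0.065

edible: 0.35 × 0.8 × 0.4 × 0.5 = 0.056
poisonous: 0.65 × 0.2 × 0.15 × 0.2 = 0.0039
P(poisonous | x) = 0.0039 / 0.0599 ≈ 0.065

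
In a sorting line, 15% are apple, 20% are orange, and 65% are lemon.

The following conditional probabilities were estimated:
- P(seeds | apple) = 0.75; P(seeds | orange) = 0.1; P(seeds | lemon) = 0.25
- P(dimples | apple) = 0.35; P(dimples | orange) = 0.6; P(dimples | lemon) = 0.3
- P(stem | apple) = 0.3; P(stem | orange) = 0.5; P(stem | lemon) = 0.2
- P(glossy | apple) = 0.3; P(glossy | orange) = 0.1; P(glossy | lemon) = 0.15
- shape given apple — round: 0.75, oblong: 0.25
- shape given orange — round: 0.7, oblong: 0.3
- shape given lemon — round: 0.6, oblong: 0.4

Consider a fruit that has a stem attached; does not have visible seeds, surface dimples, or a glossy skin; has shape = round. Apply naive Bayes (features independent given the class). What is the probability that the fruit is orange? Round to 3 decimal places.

0.370

apple: 0.15 × (1−0.75) × (1−0.35) × 0.3 × (1−0.3) × 0.75 = 0.0038390625
orange: 0.2 × (1−0.1) × (1−0.6) × 0.5 × (1−0.1) × 0.7 = 0.02268
lemon: 0.65 × (1−0.25) × (1−0.3) × 0.2 × (1−0.15) × 0.6 = 0.0348075
P(orange | x) = 0.02268 / 0.0613265625 ≈ 0.370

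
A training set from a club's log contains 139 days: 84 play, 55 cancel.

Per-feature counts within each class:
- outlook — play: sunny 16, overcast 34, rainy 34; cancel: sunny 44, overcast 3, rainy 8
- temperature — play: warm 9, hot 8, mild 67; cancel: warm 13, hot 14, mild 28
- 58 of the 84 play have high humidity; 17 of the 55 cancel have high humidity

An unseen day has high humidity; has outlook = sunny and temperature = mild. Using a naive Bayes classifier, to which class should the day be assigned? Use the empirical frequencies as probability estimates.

play

play: (84/139) × (16/84) × (67/84) × (58/84) ≈ 0.0633942
cancel: (55/139) × (44/55) × (28/55) × (17/55) ≈ 0.0498103
Highest score → play.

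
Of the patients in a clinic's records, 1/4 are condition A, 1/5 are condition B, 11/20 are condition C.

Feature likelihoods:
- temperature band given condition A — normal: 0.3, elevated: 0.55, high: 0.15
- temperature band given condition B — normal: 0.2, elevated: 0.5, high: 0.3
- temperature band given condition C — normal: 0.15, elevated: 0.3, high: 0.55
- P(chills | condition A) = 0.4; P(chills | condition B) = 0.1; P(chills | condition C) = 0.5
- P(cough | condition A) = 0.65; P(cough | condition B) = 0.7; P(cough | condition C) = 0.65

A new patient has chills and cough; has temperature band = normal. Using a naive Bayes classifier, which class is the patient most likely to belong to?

condition C

condition A: 0.25 × 0.3 × 0.4 × 0.65 = 0.0195
condition B: 0.2 × 0.2 × 0.1 × 0.7 = 0.0028
condition C: 0.55 × 0.15 × 0.5 × 0.65 = 0.0268125
Highest score → condition C.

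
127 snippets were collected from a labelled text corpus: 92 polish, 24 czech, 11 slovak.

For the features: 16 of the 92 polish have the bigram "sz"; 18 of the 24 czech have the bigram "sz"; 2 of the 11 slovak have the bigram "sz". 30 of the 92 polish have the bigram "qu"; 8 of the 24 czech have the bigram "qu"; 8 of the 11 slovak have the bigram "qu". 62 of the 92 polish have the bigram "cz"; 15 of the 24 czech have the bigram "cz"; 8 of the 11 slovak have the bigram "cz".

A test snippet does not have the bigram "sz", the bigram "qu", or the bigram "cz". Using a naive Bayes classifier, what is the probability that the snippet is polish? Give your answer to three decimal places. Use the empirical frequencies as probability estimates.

polish: (92/127) × (76/92) × (62/92) × (30/92) ≈ 0.131506
czech: (24/127) × (6/24) × (16/24) × (9/24) ≈ 0.011811
slovak: (11/127) × (9/11) × (3/11) × (3/11) ≈ 0.00527104
P(polish | x) = 0.131506 / 0.14858804 ≈ 0.885

0.885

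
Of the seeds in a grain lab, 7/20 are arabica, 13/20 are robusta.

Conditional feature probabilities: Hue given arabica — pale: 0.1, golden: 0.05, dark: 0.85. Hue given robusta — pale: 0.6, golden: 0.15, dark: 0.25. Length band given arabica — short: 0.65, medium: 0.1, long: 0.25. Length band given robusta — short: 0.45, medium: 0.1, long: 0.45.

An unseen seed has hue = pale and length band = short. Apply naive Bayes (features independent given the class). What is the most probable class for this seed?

robusta

arabica: 0.35 × 0.1 × 0.65 = 0.02275
robusta: 0.65 × 0.6 × 0.45 = 0.1755
Highest score → robusta.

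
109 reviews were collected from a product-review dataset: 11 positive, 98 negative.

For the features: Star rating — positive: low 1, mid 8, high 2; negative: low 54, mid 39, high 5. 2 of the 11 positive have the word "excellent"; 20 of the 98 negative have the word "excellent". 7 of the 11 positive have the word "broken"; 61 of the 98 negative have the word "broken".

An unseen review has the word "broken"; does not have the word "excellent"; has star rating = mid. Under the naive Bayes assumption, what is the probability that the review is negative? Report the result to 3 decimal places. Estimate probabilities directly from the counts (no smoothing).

0.823

positive: (11/109) × (8/11) × (9/11) × (7/11) ≈ 0.0382137
negative: (98/109) × (39/98) × (78/98) × (61/98) ≈ 0.17726
P(negative | x) = 0.17726 / 0.2154737 ≈ 0.823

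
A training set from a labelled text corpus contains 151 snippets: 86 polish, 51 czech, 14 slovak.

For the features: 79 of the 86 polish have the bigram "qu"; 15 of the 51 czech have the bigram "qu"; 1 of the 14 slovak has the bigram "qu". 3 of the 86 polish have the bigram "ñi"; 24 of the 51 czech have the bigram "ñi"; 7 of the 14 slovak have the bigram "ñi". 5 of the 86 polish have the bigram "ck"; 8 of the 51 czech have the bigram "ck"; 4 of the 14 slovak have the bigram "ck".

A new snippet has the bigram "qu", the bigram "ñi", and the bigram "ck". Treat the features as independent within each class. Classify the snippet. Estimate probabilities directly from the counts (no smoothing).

polish: (86/151) × (79/86) × (3/86) × (5/86) ≈ 0.00106107
czech: (51/151) × (15/51) × (24/51) × (8/51) ≈ 0.00733289
slovak: (14/151) × (1/14) × (7/14) × (4/14) ≈ 0.000946074
Highest score → czech.

czech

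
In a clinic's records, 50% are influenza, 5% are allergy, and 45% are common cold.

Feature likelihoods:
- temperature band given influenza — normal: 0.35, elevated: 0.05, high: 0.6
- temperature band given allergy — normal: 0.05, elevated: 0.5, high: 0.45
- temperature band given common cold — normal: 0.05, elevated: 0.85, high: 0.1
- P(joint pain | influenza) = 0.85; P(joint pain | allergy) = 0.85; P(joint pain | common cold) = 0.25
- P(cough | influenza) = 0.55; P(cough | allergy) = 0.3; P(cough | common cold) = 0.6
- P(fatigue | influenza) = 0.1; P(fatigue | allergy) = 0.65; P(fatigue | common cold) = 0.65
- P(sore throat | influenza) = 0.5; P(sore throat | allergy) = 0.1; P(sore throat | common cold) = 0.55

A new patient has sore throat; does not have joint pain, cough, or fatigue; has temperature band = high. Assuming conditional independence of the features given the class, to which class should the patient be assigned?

influenza

influenza: 0.5 × 0.6 × (1−0.85) × (1−0.55) × (1−0.1) × 0.5 = 0.0091125
allergy: 0.05 × 0.45 × (1−0.85) × (1−0.3) × (1−0.65) × 0.1 = 0.0000826875
common cold: 0.45 × 0.1 × (1−0.25) × (1−0.6) × (1−0.65) × 0.55 = 0.00259875
Highest score → influenza.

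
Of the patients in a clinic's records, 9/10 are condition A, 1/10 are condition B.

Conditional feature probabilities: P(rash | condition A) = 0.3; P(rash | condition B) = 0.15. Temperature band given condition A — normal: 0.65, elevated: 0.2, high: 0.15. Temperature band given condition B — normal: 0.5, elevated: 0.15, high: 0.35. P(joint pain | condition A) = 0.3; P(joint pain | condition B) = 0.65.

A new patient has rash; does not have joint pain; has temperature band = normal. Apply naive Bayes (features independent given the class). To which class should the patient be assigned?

condition A

condition A: 0.9 × 0.3 × 0.65 × (1−0.3) = 0.12285
condition B: 0.1 × 0.15 × 0.5 × (1−0.65) = 0.002625
Highest score → condition A.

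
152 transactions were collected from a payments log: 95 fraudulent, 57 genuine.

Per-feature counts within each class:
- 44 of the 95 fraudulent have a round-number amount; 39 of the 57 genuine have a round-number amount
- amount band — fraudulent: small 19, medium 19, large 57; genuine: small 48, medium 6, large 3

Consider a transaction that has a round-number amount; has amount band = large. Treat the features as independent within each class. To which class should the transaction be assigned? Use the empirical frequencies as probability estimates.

fraudulent: (95/152) × (44/95) × (57/95) ≈ 0.173684
genuine: (57/152) × (39/57) × (3/57) ≈ 0.0135042
Highest score → fraudulent.

fraudulent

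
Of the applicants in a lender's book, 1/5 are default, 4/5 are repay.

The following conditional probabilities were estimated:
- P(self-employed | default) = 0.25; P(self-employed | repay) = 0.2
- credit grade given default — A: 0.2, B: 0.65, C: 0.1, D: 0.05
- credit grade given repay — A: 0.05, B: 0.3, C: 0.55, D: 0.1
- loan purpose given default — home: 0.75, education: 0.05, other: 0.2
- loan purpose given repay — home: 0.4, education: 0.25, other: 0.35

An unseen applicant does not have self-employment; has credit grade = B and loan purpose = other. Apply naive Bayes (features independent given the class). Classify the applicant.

repay

default: 0.2 × (1−0.25) × 0.65 × 0.2 = 0.0195
repay: 0.8 × (1−0.2) × 0.3 × 0.35 = 0.0672
Highest score → repay.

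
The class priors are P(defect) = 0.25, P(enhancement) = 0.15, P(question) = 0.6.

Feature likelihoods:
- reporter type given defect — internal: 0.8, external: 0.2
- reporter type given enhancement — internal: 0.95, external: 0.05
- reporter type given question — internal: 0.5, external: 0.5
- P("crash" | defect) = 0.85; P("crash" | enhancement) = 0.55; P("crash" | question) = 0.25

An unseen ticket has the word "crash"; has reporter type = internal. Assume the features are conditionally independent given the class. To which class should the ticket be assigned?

defect

defect: 0.25 × 0.8 × 0.85 = 0.17
enhancement: 0.15 × 0.95 × 0.55 = 0.078375
question: 0.6 × 0.5 × 0.25 = 0.075
Highest score → defect.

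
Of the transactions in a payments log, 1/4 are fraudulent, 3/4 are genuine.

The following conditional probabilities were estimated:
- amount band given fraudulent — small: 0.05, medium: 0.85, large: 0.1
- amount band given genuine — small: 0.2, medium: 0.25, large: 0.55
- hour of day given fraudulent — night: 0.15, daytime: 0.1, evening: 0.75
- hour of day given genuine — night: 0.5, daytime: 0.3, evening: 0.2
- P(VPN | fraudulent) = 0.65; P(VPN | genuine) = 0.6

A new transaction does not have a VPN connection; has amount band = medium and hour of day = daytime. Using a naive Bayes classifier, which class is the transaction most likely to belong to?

fraudulent: 0.25 × 0.85 × 0.1 × (1−0.65) = 0.0074375
genuine: 0.75 × 0.25 × 0.3 × (1−0.6) = 0.0225
Highest score → genuine.

genuine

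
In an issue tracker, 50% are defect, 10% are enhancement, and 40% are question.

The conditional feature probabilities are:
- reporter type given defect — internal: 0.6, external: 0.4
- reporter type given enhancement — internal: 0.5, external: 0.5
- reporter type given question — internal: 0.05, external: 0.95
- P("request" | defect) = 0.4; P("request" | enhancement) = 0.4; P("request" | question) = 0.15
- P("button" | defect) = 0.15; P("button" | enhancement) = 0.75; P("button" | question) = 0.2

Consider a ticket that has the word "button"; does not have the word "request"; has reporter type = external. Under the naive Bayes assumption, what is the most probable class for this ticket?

question

defect: 0.5 × 0.4 × (1−0.4) × 0.15 = 0.018
enhancement: 0.1 × 0.5 × (1−0.4) × 0.75 = 0.0225
question: 0.4 × 0.95 × (1−0.15) × 0.2 = 0.0646
Highest score → question.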